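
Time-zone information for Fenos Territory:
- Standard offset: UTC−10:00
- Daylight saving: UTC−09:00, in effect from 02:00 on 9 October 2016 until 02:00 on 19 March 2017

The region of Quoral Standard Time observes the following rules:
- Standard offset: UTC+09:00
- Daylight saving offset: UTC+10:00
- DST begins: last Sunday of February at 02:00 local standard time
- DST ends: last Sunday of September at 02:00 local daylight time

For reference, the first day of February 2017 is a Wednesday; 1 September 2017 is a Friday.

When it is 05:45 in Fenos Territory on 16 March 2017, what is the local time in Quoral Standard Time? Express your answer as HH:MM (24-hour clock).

00:45

Daylight saving runs 9 October 2016 – 19 March 2017; 16 March 2017 is inside that window, so Fenos Territory is at UTC−09:00.
05:45 Fenos Territory + 9h = 14:45 UTC.
1 February 2017 is a Wednesday, so Sundays fall on 5, 12, 19, 26; the last is February 26.
1 September 2017 is a Friday, so Sundays fall on 3, 10, 17, 24; the last is September 24.
At the standard offset (UTC+09:00), 14:45 UTC + 9h = 23:45 Quoral Standard Time standard time.
The standard-time date in Quoral Standard Time, 16 March 2017, lies within the daylight-saving period (26 February – 24 September), so Quoral Standard Time is on daylight time, UTC+10:00.
14:45 UTC + 10h = 00:45 Quoral Standard Time (rolling into the next day, 17 March 2017).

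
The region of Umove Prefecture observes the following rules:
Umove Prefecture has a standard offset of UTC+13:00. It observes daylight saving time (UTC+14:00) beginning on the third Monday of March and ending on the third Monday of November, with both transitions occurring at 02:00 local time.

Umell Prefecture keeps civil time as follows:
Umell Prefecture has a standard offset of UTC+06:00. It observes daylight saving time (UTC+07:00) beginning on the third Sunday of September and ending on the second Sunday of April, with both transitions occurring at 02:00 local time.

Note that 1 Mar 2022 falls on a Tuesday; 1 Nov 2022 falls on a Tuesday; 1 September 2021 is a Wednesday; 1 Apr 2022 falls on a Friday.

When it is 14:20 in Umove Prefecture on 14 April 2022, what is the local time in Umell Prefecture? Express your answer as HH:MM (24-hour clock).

1 March 2022 is a Tuesday, so the first Monday is March 7 and the third is March 21.
1 November 2022 is a Tuesday, so the first Monday is November 7 and the third is November 21.
14 April 2022 falls between 21 March and 21 November, so daylight saving is in effect and Umove Prefecture is at UTC+14:00.
14:20 Umove Prefecture − 14h = 00:20 UTC.
1 September 2021 is a Wednesday, so the first Sunday is September 5 and the third is September 19.
1 April 2022 is a Friday, so the first Sunday is April 3 and the second is April 10.
At the standard offset (UTC+06:00), 00:20 UTC + 6h = 06:20 Umell Prefecture standard time.
Daylight saving runs 19 September 2021 – 10 April 2022; the standard-time date in Umell Prefecture, 14 April 2022, is outside that window, so Umell Prefecture is on standard time at UTC+06:00.
00:20 UTC + 6h = 06:20 Umell Prefecture.

06:20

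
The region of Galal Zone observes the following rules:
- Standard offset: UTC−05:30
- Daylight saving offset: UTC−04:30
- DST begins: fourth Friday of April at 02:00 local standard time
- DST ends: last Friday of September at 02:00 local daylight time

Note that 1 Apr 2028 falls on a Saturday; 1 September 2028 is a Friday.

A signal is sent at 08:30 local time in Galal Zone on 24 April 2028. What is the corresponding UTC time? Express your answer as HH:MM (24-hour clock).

1 April 2028 is a Saturday, so the first Friday is April 7 and the fourth is April 28.
1 September 2028 is a Friday, so Fridays fall on 1, 8, 15, 22, 29; the last is September 29.
Daylight saving runs 28 April – 29 September; 24 April 2028 is outside that window, so Galal Zone is on standard time at UTC−05:30.
08:30 local + 5h30m = 14:00 UTC.

14:00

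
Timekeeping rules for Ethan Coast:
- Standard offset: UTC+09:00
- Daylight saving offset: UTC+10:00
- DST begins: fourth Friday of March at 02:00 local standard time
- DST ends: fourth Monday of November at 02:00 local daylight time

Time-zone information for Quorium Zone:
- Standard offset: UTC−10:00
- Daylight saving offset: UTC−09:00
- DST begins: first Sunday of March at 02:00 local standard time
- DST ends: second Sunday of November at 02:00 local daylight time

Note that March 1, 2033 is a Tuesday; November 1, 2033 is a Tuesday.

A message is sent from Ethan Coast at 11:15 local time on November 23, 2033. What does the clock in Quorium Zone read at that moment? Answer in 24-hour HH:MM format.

1 March 2033 is a Tuesday, so the first Friday is March 4 and the fourth is March 25.
1 November 2033 is a Tuesday, so the first Monday is November 7 and the fourth is November 28.
November 23, 2033 lies within the daylight-saving period (25 March – 28 November), so Ethan Coast is on daylight time, UTC+10:00.
11:15 Ethan Coast − 10h = 01:15 UTC.
1 March 2033 is a Tuesday, so the first Sunday is March 6.
1 November 2033 is a Tuesday, so the first Sunday is November 6 and the second is November 13.
At the standard offset (UTC−10:00), 01:15 UTC − 10h = 15:15 Quorium Zone standard time (rolling into the previous day, 22 November 2033).
Daylight saving runs 6 March – 13 November; the standard-time date in Quorium Zone, November 22, 2033, is outside that window, so Quorium Zone is on standard time at UTC−10:00.
01:15 UTC − 10h = 15:15 Quorium Zone (rolling into the previous day, 22 November 2033).

15:15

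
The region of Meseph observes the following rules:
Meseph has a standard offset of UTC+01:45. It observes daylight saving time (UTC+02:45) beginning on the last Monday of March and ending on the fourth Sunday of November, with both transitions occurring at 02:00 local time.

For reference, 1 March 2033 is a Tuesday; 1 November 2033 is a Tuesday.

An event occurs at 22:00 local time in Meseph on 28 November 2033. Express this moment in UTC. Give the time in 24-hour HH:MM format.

20:15

1 March 2033 is a Tuesday, so Mondays fall on 7, 14, 21, 28; the last is March 28.
1 November 2033 is a Tuesday, so the first Sunday is November 6 and the fourth is November 27.
28 November 2033 does not fall between 28 March and 27 November, so daylight saving is not in effect and Meseph is at UTC+01:45.
22:00 local − 1h45m = 20:15 UTC.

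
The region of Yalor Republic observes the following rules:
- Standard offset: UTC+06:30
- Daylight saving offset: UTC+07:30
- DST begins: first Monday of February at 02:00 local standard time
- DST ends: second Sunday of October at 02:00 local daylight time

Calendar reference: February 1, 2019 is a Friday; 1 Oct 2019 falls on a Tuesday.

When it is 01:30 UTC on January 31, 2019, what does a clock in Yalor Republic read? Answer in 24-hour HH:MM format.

1 February 2019 is a Friday, so the first Monday is February 4.
1 October 2019 is a Tuesday, so the first Sunday is October 6 and the second is October 13.
At the standard offset (UTC+06:30), 01:30 UTC + 6h30m = 08:00 Yalor Republic standard time.
The standard-time date in Yalor Republic, January 31, 2019, does not fall between 4 February and 13 October, so daylight saving is not in effect and Yalor Republic is at UTC+06:30.
01:30 UTC + 6h30m = 08:00 local.

08:00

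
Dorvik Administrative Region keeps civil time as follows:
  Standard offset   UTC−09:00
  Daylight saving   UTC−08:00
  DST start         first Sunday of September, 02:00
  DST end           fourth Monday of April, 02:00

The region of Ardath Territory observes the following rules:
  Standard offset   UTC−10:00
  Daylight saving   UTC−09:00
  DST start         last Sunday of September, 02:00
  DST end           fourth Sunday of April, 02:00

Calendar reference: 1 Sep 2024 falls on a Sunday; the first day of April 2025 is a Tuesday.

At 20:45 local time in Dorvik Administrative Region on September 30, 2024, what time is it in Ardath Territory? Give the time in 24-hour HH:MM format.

1 September 2024 is a Sunday, so the first Sunday is September 1.
1 April 2025 is a Tuesday, so the first Monday is April 7 and the fourth is April 28.
September 30, 2024 falls between 1 September 2024 and 28 April 2025, so daylight saving is in effect and Dorvik Administrative Region is at UTC−08:00.
20:45 Dorvik Administrative Region + 8h = 04:45 UTC (rolling into the next day, 1 October 2024).
1 September 2024 is a Sunday, so Sundays fall on 1, 8, 15, 22, 29; the last is September 29.
1 April 2025 is a Tuesday, so the first Sunday is April 6 and the fourth is April 27.
At the standard offset (UTC−10:00), 04:45 UTC − 10h = 18:45 Ardath Territory standard time (rolling into the previous day, 30 September 2024).
The standard-time date in Ardath Territory, September 30, 2024, lies within the daylight-saving period (29 September 2024 – 27 April 2025), so Ardath Territory is on daylight time, UTC−09:00.
04:45 UTC − 9h = 19:45 Ardath Territory (rolling into the previous day, 30 September 2024).

19:45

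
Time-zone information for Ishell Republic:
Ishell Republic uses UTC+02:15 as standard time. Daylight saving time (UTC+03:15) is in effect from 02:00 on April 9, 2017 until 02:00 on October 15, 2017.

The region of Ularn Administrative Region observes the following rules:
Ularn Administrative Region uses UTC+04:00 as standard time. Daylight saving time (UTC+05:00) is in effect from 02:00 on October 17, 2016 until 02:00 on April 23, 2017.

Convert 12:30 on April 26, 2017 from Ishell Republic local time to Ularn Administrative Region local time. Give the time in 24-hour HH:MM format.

April 26, 2017 falls between 9 April and 15 October, so daylight saving is in effect and Ishell Republic is at UTC+03:15.
12:30 Ishell Republic − 3h15m = 09:15 UTC.
At the standard offset (UTC+04:00), 09:15 UTC + 4h = 13:15 Ularn Administrative Region standard time.
Daylight saving runs 17 October 2016 – 23 April 2017; the standard-time date in Ularn Administrative Region, April 26, 2017, is outside that window, so Ularn Administrative Region is on standard time at UTC+04:00.
09:15 UTC + 4h = 13:15 Ularn Administrative Region.

13:15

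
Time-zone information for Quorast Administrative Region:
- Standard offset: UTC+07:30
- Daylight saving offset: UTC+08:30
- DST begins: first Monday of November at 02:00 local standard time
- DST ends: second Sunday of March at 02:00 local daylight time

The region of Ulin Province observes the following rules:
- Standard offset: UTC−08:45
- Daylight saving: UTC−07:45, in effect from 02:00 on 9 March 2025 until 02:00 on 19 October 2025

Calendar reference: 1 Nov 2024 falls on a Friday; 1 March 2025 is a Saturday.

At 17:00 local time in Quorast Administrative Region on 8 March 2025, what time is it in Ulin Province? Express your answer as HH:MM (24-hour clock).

1 November 2024 is a Friday, so the first Monday is November 4.
1 March 2025 is a Saturday, so the first Sunday is March 2 and the second is March 9.
8 March 2025 falls between 4 November 2024 and 9 March 2025, so daylight saving is in effect and Quorast Administrative Region is at UTC+08:30.
17:00 Quorast Administrative Region − 8h30m = 08:30 UTC.
At the standard offset (UTC−08:45), 08:30 UTC − 8h45m = 23:45 Ulin Province standard time (rolling into the previous day, 7 March 2025).
The standard-time date in Ulin Province, 7 March 2025, does not fall between 9 March and 19 October, so daylight saving is not in effect and Ulin Province is at UTC−08:45.
08:30 UTC − 8h45m = 23:45 Ulin Province (rolling into the previous day, 7 March 2025).

23:45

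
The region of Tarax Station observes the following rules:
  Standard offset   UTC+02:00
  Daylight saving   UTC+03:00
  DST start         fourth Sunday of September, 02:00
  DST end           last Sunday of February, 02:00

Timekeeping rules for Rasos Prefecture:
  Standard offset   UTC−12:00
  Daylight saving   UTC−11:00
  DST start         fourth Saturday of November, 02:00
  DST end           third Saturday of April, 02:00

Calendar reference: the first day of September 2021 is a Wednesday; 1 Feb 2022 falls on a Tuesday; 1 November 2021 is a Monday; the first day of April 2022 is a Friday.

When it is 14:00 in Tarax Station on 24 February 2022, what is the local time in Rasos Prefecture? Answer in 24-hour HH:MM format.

1 September 2021 is a Wednesday, so the first Sunday is September 5 and the fourth is September 26.
1 February 2022 is a Tuesday, so Sundays fall on 6, 13, 20, 27; the last is February 27.
24 February 2022 falls between 26 September 2021 and 27 February 2022, so daylight saving is in effect and Tarax Station is at UTC+03:00.
14:00 Tarax Station − 3h = 11:00 UTC.
1 November 2021 is a Monday, so the first Saturday is November 6 and the fourth is November 27.
1 April 2022 is a Friday, so the first Saturday is April 2 and the third is April 16.
At the standard offset (UTC−12:00), 11:00 UTC − 12h = 23:00 Rasos Prefecture standard time (rolling into the previous day, 23 February 2022).
The standard-time date in Rasos Prefecture, 23 February 2022, lies within the daylight-saving period (27 November 2021 – 16 April 2022), so Rasos Prefecture is on daylight time, UTC−11:00.
11:00 UTC − 11h = 00:00 Rasos Prefecture.

00:00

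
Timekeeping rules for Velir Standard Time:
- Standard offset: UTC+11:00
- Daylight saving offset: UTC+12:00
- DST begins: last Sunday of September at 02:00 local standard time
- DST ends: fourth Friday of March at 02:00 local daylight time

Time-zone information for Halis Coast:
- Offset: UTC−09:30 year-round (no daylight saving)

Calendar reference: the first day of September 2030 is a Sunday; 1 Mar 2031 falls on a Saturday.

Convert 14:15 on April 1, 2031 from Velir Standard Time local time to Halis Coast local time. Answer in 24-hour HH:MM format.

1 September 2030 is a Sunday, so Sundays fall on 1, 8, 15, 22, 29; the last is September 29.
1 March 2031 is a Saturday, so the first Friday is March 7 and the fourth is March 28.
Daylight saving runs 29 September 2030 – 28 March 2031; April 1, 2031 is outside that window, so Velir Standard Time is on standard time at UTC+11:00.
14:15 Velir Standard Time − 11h = 03:15 UTC.
Halis Coast stays on UTC−09:30 all year.
03:15 UTC − 9h30m = 17:45 Halis Coast (rolling into the previous day, 31 March 2031).

17:45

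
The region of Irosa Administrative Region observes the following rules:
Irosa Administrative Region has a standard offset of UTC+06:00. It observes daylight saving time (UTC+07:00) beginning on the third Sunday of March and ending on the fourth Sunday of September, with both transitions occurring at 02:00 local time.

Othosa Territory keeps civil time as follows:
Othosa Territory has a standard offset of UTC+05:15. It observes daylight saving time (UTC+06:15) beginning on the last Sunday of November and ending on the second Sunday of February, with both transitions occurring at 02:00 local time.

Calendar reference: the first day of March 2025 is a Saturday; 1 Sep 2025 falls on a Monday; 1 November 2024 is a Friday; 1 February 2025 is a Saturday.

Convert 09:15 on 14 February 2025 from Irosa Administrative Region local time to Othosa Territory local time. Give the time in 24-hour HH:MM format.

1 March 2025 is a Saturday, so the first Sunday is March 2 and the third is March 16.
1 September 2025 is a Monday, so the first Sunday is September 7 and the fourth is September 28.
Daylight saving runs 16 March – 28 September; 14 February 2025 is outside that window, so Irosa Administrative Region is on standard time at UTC+06:00.
09:15 Irosa Administrative Region − 6h = 03:15 UTC.
1 November 2024 is a Friday, so Sundays fall on 3, 10, 17, 24; the last is November 24.
1 February 2025 is a Saturday, so the first Sunday is February 2 and the second is February 9.
At the standard offset (UTC+05:15), 03:15 UTC + 5h15m = 08:30 Othosa Territory standard time.
The standard-time date in Othosa Territory, 14 February 2025, does not fall between 24 November 2024 and 9 February 2025, so daylight saving is not in effect and Othosa Territory is at UTC+05:15.
03:15 UTC + 5h15m = 08:30 Othosa Territory.

08:30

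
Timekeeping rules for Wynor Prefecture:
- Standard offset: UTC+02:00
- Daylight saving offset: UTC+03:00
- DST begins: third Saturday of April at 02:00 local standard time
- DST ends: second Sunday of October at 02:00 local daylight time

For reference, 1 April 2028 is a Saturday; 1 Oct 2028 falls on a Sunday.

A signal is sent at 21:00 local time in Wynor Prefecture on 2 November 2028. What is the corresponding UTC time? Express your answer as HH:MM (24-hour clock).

1 April 2028 is a Saturday, so the first Saturday is April 1 and the third is April 15.
1 October 2028 is a Sunday, so the first Sunday is October 1 and the second is October 8.
2 November 2028 does not fall between 15 April and 8 October, so daylight saving is not in effect and Wynor Prefecture is at UTC+02:00.
21:00 local − 2h = 19:00 UTC.

19:00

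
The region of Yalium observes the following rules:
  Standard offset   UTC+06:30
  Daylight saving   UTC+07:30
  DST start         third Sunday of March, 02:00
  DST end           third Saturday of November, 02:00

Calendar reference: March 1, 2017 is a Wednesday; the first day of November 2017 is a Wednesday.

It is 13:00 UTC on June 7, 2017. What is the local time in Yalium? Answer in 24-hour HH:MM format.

1 March 2017 is a Wednesday, so the first Sunday is March 5 and the third is March 19.
1 November 2017 is a Wednesday, so the first Saturday is November 4 and the third is November 18.
At the standard offset (UTC+06:30), 13:00 UTC + 6h30m = 19:30 Yalium standard time.
The standard-time date in Yalium, June 7, 2017, lies within the daylight-saving period (19 March – 18 November), so Yalium is on daylight time, UTC+07:30.
13:00 UTC + 7h30m = 20:30 local.

20:30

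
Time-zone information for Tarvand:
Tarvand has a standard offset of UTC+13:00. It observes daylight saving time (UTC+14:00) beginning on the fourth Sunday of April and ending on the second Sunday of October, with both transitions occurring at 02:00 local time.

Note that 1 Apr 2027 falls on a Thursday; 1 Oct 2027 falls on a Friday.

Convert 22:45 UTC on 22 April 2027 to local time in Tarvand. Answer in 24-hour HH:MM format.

1 April 2027 is a Thursday, so the first Sunday is April 4 and the fourth is April 25.
1 October 2027 is a Friday, so the first Sunday is October 3 and the second is October 10.
At the standard offset (UTC+13:00), 22:45 UTC + 13h = 11:45 Tarvand standard time (rolling into the next day, 23 April 2027).
The standard-time date in Tarvand, 23 April 2027, is outside the daylight-saving period (25 April – 10 October), so Tarvand is on standard time, UTC+13:00.
22:45 UTC + 13h = 11:45 local (rolling into the next day, 23 April 2027).

11:45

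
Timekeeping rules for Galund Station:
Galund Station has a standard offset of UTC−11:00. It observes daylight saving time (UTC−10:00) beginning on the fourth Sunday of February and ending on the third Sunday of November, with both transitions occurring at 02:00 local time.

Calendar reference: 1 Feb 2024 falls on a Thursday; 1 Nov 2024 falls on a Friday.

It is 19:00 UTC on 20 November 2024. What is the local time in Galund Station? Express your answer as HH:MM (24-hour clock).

08:00

1 February 2024 is a Thursday, so the first Sunday is February 4 and the fourth is February 25.
1 November 2024 is a Friday, so the first Sunday is November 3 and the third is November 17.
At the standard offset (UTC−11:00), 19:00 UTC − 11h = 08:00 Galund Station standard time.
The standard-time date in Galund Station, 20 November 2024, is outside the daylight-saving period (25 February – 17 November), so Galund Station is on standard time, UTC−11:00.
19:00 UTC − 11h = 08:00 local.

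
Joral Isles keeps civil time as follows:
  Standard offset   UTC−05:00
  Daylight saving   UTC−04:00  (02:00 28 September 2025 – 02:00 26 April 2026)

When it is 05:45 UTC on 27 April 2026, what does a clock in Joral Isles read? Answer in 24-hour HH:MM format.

00:45

At the standard offset (UTC−05:00), 05:45 UTC − 5h = 00:45 Joral Isles standard time.
The standard-time date in Joral Isles, 27 April 2026, is outside the daylight-saving period (28 September 2025 – 26 April 2026), so Joral Isles is on standard time, UTC−05:00.
05:45 UTC − 5h = 00:45 local.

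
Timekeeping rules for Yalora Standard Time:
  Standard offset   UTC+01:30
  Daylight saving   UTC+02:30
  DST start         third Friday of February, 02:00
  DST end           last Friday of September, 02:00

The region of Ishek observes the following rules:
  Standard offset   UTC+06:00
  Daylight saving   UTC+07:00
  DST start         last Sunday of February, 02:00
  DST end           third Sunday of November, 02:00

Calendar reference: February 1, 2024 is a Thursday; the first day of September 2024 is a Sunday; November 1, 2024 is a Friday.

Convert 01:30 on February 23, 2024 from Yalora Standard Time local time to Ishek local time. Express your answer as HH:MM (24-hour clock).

1 February 2024 is a Thursday, so the first Friday is February 2 and the third is February 16.
1 September 2024 is a Sunday, so Fridays fall on 6, 13, 20, 27; the last is September 27.
Daylight saving runs 16 February – 27 September; February 23, 2024 is inside that window, so Yalora Standard Time is at UTC+02:30.
01:30 Yalora Standard Time − 2h30m = 23:00 UTC (rolling into the previous day, 22 February 2024).
1 February 2024 is a Thursday, so Sundays fall on 4, 11, 18, 25; the last is February 25.
1 November 2024 is a Friday, so the first Sunday is November 3 and the third is November 17.
At the standard offset (UTC+06:00), 23:00 UTC + 6h = 05:00 Ishek standard time (rolling into the next day, 23 February 2024).
The standard-time date in Ishek, February 23, 2024, does not fall between 25 February and 17 November, so daylight saving is not in effect and Ishek is at UTC+06:00.
23:00 UTC + 6h = 05:00 Ishek (rolling into the next day, 23 February 2024).

05:00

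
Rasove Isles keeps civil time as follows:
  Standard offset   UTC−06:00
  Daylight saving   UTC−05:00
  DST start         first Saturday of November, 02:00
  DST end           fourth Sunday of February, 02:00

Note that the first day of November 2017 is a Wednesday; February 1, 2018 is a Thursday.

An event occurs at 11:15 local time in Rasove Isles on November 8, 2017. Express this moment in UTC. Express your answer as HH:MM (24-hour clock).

16:15

1 November 2017 is a Wednesday, so the first Saturday is November 4.
1 February 2018 is a Thursday, so the first Sunday is February 4 and the fourth is February 25.
November 8, 2017 falls between 4 November 2017 and 25 February 2018, so daylight saving is in effect and Rasove Isles is at UTC−05:00.
11:15 local + 5h = 16:15 UTC.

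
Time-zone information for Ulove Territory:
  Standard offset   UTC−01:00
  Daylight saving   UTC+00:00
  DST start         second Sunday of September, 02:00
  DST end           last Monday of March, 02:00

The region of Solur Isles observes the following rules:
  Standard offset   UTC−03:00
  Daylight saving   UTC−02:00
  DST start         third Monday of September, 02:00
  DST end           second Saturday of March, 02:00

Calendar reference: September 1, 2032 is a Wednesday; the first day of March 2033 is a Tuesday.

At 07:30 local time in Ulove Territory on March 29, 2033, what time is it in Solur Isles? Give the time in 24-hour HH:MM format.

05:30

1 September 2032 is a Wednesday, so the first Sunday is September 5 and the second is September 12.
1 March 2033 is a Tuesday, so Mondays fall on 7, 14, 21, 28; the last is March 28.
Daylight saving runs 12 September 2032 – 28 March 2033; March 29, 2033 is outside that window, so Ulove Territory is on standard time at UTC−01:00.
07:30 Ulove Territory + 1h = 08:30 UTC.
1 September 2032 is a Wednesday, so the first Monday is September 6 and the third is September 20.
1 March 2033 is a Tuesday, so the first Saturday is March 5 and the second is March 12.
At the standard offset (UTC−03:00), 08:30 UTC − 3h = 05:30 Solur Isles standard time.
Daylight saving runs 20 September 2032 – 12 March 2033; the standard-time date in Solur Isles, March 29, 2033, is outside that window, so Solur Isles is on standard time at UTC−03:00.
08:30 UTC − 3h = 05:30 Solur Isles.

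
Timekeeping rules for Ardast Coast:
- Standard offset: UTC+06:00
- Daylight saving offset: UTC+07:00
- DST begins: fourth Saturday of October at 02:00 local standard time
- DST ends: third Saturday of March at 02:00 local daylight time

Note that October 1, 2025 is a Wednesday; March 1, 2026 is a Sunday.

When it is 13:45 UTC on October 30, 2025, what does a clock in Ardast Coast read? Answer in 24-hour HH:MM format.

1 October 2025 is a Wednesday, so the first Saturday is October 4 and the fourth is October 25.
1 March 2026 is a Sunday, so the first Saturday is March 7 and the third is March 21.
At the standard offset (UTC+06:00), 13:45 UTC + 6h = 19:45 Ardast Coast standard time.
The standard-time date in Ardast Coast, October 30, 2025, falls between 25 October 2025 and 21 March 2026, so daylight saving is in effect and Ardast Coast is at UTC+07:00.
13:45 UTC + 7h = 20:45 local.

20:45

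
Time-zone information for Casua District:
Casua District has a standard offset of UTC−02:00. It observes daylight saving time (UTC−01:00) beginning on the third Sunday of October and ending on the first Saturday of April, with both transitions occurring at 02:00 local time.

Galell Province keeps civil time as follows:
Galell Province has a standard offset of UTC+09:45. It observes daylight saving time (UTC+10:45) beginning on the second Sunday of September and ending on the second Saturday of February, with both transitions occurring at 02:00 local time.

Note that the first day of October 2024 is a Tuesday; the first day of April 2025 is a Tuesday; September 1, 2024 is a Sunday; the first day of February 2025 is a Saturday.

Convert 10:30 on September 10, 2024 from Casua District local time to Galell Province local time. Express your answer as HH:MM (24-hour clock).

1 October 2024 is a Tuesday, so the first Sunday is October 6 and the third is October 20.
1 April 2025 is a Tuesday, so the first Saturday is April 5.
Daylight saving runs 20 October 2024 – 5 April 2025; September 10, 2024 is outside that window, so Casua District is on standard time at UTC−02:00.
10:30 Casua District + 2h = 12:30 UTC.
1 September 2024 is a Sunday, so the first Sunday is September 1 and the second is September 8.
1 February 2025 is a Saturday, so the first Saturday is February 1 and the second is February 8.
At the standard offset (UTC+09:45), 12:30 UTC + 9h45m = 22:15 Galell Province standard time.
The standard-time date in Galell Province, September 10, 2024, lies within the daylight-saving period (8 September 2024 – 8 February 2025), so Galell Province is on daylight time, UTC+10:45.
12:30 UTC + 10h45m = 23:15 Galell Province.

23:15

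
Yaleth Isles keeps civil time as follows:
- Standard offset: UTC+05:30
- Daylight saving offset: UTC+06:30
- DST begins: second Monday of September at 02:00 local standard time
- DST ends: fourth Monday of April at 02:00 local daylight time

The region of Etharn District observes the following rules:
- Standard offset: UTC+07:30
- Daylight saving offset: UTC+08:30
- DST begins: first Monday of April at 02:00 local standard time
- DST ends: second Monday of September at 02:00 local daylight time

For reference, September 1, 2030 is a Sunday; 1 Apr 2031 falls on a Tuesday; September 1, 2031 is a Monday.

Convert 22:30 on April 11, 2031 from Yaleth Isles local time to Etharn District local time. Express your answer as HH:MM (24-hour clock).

00:30

1 September 2030 is a Sunday, so the first Monday is September 2 and the second is September 9.
1 April 2031 is a Tuesday, so the first Monday is April 7 and the fourth is April 28.
Daylight saving runs 9 September 2030 – 28 April 2031; April 11, 2031 is inside that window, so Yaleth Isles is at UTC+06:30.
22:30 Yaleth Isles − 6h30m = 16:00 UTC.
1 April 2031 is a Tuesday, so the first Monday is April 7.
1 September 2031 is a Monday, so the first Monday is September 1 and the second is September 8.
At the standard offset (UTC+07:30), 16:00 UTC + 7h30m = 23:30 Etharn District standard time.
The standard-time date in Etharn District, April 11, 2031, lies within the daylight-saving period (7 April – 8 September), so Etharn District is on daylight time, UTC+08:30.
16:00 UTC + 8h30m = 00:30 Etharn District (rolling into the next day, 12 April 2031).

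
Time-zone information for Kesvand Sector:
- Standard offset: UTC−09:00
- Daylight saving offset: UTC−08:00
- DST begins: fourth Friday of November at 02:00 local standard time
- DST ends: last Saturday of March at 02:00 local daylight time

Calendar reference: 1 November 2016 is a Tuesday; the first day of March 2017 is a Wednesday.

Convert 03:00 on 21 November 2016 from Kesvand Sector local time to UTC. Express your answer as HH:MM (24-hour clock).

12:00

1 November 2016 is a Tuesday, so the first Friday is November 4 and the fourth is November 25.
1 March 2017 is a Wednesday, so Saturdays fall on 4, 11, 18, 25; the last is March 25.
21 November 2016 is outside the daylight-saving period (25 November 2016 – 25 March 2017), so Kesvand Sector is on standard time, UTC−09:00.
03:00 local + 9h = 12:00 UTC.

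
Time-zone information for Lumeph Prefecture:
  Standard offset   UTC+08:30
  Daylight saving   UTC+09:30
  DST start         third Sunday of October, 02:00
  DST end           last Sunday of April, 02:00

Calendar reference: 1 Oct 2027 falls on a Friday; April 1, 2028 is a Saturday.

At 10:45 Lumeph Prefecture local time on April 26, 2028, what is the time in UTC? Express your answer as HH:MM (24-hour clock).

01:15

1 October 2027 is a Friday, so the first Sunday is October 3 and the third is October 17.
1 April 2028 is a Saturday, so Sundays fall on 2, 9, 16, 23, 30; the last is April 30.
Daylight saving runs 17 October 2027 – 30 April 2028; April 26, 2028 is inside that window, so Lumeph Prefecture is at UTC+09:30.
10:45 local − 9h30m = 01:15 UTC.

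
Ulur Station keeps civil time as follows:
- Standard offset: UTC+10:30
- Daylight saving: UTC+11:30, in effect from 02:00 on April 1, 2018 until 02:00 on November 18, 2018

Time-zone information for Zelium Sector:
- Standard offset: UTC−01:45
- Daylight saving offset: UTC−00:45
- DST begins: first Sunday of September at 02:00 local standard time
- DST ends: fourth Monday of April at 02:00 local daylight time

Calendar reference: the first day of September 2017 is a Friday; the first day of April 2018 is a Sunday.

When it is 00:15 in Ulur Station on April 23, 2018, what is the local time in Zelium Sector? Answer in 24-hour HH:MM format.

12:00

April 23, 2018 lies within the daylight-saving period (1 April – 18 November), so Ulur Station is on daylight time, UTC+11:30.
00:15 Ulur Station − 11h30m = 12:45 UTC (rolling into the previous day, 22 April 2018).
1 September 2017 is a Friday, so the first Sunday is September 3.
1 April 2018 is a Sunday, so the first Monday is April 2 and the fourth is April 23.
At the standard offset (UTC−01:45), 12:45 UTC − 1h45m = 11:00 Zelium Sector standard time.
Daylight saving runs 3 September 2017 – 23 April 2018; the standard-time date in Zelium Sector, April 22, 2018, is inside that window, so Zelium Sector is at UTC−00:45.
12:45 UTC − 0h45m = 12:00 Zelium Sector.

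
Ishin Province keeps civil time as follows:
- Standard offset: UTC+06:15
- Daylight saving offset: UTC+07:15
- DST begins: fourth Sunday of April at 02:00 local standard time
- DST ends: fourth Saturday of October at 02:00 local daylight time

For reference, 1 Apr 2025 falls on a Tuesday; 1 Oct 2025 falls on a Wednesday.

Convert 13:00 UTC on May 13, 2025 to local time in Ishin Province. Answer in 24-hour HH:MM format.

1 April 2025 is a Tuesday, so the first Sunday is April 6 and the fourth is April 27.
1 October 2025 is a Wednesday, so the first Saturday is October 4 and the fourth is October 25.
At the standard offset (UTC+06:15), 13:00 UTC + 6h15m = 19:15 Ishin Province standard time.
The standard-time date in Ishin Province, May 13, 2025, falls between 27 April and 25 October, so daylight saving is in effect and Ishin Province is at UTC+07:15.
13:00 UTC + 7h15m = 20:15 local.

20:15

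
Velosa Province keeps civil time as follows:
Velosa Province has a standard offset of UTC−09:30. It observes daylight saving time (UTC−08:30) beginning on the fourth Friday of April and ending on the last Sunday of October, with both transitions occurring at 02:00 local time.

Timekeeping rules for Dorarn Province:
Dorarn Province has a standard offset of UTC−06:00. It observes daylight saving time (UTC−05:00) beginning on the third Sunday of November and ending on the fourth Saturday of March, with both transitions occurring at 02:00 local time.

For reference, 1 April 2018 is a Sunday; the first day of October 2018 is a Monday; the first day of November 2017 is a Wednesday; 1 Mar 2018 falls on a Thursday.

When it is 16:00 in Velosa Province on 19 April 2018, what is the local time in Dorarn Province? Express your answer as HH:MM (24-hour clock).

1 April 2018 is a Sunday, so the first Friday is April 6 and the fourth is April 27.
1 October 2018 is a Monday, so Sundays fall on 7, 14, 21, 28; the last is October 28.
Daylight saving runs 27 April – 28 October; 19 April 2018 is outside that window, so Velosa Province is on standard time at UTC−09:30.
16:00 Velosa Province + 9h30m = 01:30 UTC (rolling into the next day, 20 April 2018).
1 November 2017 is a Wednesday, so the first Sunday is November 5 and the third is November 19.
1 March 2018 is a Thursday, so the first Saturday is March 3 and the fourth is March 24.
At the standard offset (UTC−06:00), 01:30 UTC − 6h = 19:30 Dorarn Province standard time (rolling into the previous day, 19 April 2018).
Daylight saving runs 19 November 2017 – 24 March 2018; the standard-time date in Dorarn Province, 19 April 2018, is outside that window, so Dorarn Province is on standard time at UTC−06:00.
01:30 UTC − 6h = 19:30 Dorarn Province (rolling into the previous day, 19 April 2018).

19:30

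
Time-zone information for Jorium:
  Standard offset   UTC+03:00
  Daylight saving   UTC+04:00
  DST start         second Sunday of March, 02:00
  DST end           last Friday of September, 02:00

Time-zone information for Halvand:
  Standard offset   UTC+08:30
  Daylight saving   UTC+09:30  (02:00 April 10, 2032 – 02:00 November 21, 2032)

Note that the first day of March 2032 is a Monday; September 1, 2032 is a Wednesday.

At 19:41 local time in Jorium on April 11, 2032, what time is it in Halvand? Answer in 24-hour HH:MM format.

1 March 2032 is a Monday, so the first Sunday is March 7 and the second is March 14.
1 September 2032 is a Wednesday, so Fridays fall on 3, 10, 17, 24; the last is September 24.
April 11, 2032 falls between 14 March and 24 September, so daylight saving is in effect and Jorium is at UTC+04:00.
19:41 Jorium − 4h = 15:41 UTC.
At the standard offset (UTC+08:30), 15:41 UTC + 8h30m = 00:11 Halvand standard time (rolling into the next day, 12 April 2032).
The standard-time date in Halvand, April 12, 2032, falls between 10 April and 21 November, so daylight saving is in effect and Halvand is at UTC+09:30.
15:41 UTC + 9h30m = 01:11 Halvand (rolling into the next day, 12 April 2032).

01:11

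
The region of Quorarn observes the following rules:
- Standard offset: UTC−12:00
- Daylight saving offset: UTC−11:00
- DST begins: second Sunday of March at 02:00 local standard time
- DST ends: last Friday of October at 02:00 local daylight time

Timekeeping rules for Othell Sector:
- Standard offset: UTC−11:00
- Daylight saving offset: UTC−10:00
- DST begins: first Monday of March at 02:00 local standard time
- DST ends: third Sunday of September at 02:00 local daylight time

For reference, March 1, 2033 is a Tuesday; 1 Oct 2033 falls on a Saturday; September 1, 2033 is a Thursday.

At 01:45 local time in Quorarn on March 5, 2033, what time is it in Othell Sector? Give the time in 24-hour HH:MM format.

1 March 2033 is a Tuesday, so the first Sunday is March 6 and the second is March 13.
1 October 2033 is a Saturday, so Fridays fall on 7, 14, 21, 28; the last is October 28.
March 5, 2033 does not fall between 13 March and 28 October, so daylight saving is not in effect and Quorarn is at UTC−12:00.
01:45 Quorarn + 12h = 13:45 UTC.
1 March 2033 is a Tuesday, so the first Monday is March 7.
1 September 2033 is a Thursday, so the first Sunday is September 4 and the third is September 18.
At the standard offset (UTC−11:00), 13:45 UTC − 11h = 02:45 Othell Sector standard time.
Daylight saving runs 7 March – 18 September; the standard-time date in Othell Sector, March 5, 2033, is outside that window, so Othell Sector is on standard time at UTC−11:00.
13:45 UTC − 11h = 02:45 Othell Sector.

02:45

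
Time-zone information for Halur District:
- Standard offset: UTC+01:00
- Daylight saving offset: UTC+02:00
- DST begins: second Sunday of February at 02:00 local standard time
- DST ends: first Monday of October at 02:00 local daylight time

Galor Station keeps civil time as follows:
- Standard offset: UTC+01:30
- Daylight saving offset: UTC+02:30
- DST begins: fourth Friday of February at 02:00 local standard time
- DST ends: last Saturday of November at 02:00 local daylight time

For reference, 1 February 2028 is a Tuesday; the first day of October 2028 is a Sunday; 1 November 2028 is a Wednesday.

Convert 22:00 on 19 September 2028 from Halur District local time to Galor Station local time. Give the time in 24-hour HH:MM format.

22:30

1 February 2028 is a Tuesday, so the first Sunday is February 6 and the second is February 13.
1 October 2028 is a Sunday, so the first Monday is October 2.
Daylight saving runs 13 February – 2 October; 19 September 2028 is inside that window, so Halur District is at UTC+02:00.
22:00 Halur District − 2h = 20:00 UTC.
1 February 2028 is a Tuesday, so the first Friday is February 4 and the fourth is February 25.
1 November 2028 is a Wednesday, so Saturdays fall on 4, 11, 18, 25; the last is November 25.
At the standard offset (UTC+01:30), 20:00 UTC + 1h30m = 21:30 Galor Station standard time.
Daylight saving runs 25 February – 25 November; the standard-time date in Galor Station, 19 September 2028, is inside that window, so Galor Station is at UTC+02:30.
20:00 UTC + 2h30m = 22:30 Galor Station.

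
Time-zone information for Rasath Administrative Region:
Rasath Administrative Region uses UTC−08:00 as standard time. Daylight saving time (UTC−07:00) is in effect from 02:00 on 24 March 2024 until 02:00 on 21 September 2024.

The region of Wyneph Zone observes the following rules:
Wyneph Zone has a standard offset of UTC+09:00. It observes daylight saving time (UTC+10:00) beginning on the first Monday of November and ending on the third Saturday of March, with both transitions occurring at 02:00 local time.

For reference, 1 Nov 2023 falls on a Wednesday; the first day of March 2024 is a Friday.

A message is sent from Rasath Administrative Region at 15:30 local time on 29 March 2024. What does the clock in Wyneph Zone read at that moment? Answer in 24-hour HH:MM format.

29 March 2024 falls between 24 March and 21 September, so daylight saving is in effect and Rasath Administrative Region is at UTC−07:00.
15:30 Rasath Administrative Region + 7h = 22:30 UTC.
1 November 2023 is a Wednesday, so the first Monday is November 6.
1 March 2024 is a Friday, so the first Saturday is March 2 and the third is March 16.
At the standard offset (UTC+09:00), 22:30 UTC + 9h = 07:30 Wyneph Zone standard time (rolling into the next day, 30 March 2024).
The standard-time date in Wyneph Zone, 30 March 2024, does not fall between 6 November 2023 and 16 March 2024, so daylight saving is not in effect and Wyneph Zone is at UTC+09:00.
22:30 UTC + 9h = 07:30 Wyneph Zone (rolling into the next day, 30 March 2024).

07:30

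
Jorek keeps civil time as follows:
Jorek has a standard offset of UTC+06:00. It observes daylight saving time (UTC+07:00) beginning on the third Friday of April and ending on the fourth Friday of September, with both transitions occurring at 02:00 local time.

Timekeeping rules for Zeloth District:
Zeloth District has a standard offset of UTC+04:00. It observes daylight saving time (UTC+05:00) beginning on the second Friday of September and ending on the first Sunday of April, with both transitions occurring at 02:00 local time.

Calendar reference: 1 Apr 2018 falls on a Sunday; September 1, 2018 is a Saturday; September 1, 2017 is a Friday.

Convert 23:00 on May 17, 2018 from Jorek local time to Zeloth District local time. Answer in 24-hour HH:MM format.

20:00

1 April 2018 is a Sunday, so the first Friday is April 6 and the third is April 20.
1 September 2018 is a Saturday, so the first Friday is September 7 and the fourth is September 28.
May 17, 2018 falls between 20 April and 28 September, so daylight saving is in effect and Jorek is at UTC+07:00.
23:00 Jorek − 7h = 16:00 UTC.
1 September 2017 is a Friday, so the first Friday is September 1 and the second is September 8.
1 April 2018 is a Sunday, so the first Sunday is April 1.
At the standard offset (UTC+04:00), 16:00 UTC + 4h = 20:00 Zeloth District standard time.
The standard-time date in Zeloth District, May 17, 2018, does not fall between 8 September 2017 and 1 April 2018, so daylight saving is not in effect and Zeloth District is at UTC+04:00.
16:00 UTC + 4h = 20:00 Zeloth District.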